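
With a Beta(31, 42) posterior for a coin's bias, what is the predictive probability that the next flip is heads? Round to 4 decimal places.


The predictive probability equals the posterior mean.
P(next = heads) = alpha / (alpha + beta)
= 31 / 73 = 0.4247

0.4247


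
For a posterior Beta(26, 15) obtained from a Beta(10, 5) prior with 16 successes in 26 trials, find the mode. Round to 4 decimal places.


Mode = (alpha - 1) / (alpha + beta - 2)
= 25 / 39
= 0.641

0.641


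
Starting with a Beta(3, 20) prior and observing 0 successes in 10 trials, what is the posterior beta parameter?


Posterior beta = prior beta + failures
Failures = 10 - 0 = 10
beta_post = 20 + 10 = 30

30


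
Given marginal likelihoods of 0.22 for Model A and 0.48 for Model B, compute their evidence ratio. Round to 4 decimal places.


Ratio = ML(A) / ML(B) = 0.22/0.48
= 0.4583

0.4583


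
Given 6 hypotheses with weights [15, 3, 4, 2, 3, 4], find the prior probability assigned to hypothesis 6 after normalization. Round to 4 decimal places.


To normalize, divide each weight by the sum of all weights.
Sum = 31
Prior(H6) = 4/31 = 0.129

0.129


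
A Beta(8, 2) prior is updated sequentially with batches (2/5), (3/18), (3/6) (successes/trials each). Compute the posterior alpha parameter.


Sequential conjugate updating is equivalent to a single batch update.
Total successes across all batches = 8
alpha_posterior = alpha_prior + total_successes = 8 + 8
= 16

16


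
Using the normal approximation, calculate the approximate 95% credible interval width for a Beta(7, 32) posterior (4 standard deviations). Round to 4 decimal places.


Var(Beta) = 7*32/(39^2 * 40) = 0.0037
SD = 0.0607
Width ~ 4*SD = 0.2427

0.2427


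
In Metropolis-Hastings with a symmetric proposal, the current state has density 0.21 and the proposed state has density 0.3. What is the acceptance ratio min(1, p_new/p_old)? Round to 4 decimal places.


Ratio = p_new / p_old = 0.3 / 0.21 = 1.4286
Acceptance = min(1, 1.4286) = 1.0

1.0


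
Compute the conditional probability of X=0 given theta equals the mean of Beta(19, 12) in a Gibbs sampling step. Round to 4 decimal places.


Mean of Beta(19, 12) = 0.6129
P(X=0 | theta=0.6129) = 0.3871

0.3871


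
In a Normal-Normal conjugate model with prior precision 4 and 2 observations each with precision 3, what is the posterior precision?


Posterior precision = prior precision + n * observation precision
= 4 + 2 * 3
= 4 + 6 = 10

10


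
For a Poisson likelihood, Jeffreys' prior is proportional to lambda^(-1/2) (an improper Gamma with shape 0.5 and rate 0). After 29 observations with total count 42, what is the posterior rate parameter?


Jeffreys' prior for Poisson is proportional to lambda^(-1/2).
Posterior is Gamma(0.5 + S, 0 + n) = Gamma(0.5 + 42, 29).
Posterior rate = 0 + n = 29

29.0


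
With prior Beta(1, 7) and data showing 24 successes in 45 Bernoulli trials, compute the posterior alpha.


Conjugate update: alpha_posterior = alpha_prior + k
= 1 + 24 = 25

25


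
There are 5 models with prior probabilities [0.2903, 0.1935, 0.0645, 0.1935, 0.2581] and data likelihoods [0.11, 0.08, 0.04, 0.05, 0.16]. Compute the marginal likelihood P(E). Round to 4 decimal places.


P(E) = sum over models of P(M_i) * P(E|M_i)
= 0.2903*0.11 + 0.1935*0.08 + 0.0645*0.04 + 0.1935*0.05 + 0.2581*0.16
= 0.101

0.101


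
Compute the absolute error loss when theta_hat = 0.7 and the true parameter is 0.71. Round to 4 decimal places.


L = |theta_hat - theta_true|
= |0.7 - 0.71| = 0.01

0.01


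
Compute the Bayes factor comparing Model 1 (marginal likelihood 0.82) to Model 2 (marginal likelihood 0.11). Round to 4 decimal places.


BF12 = marginal likelihood of M1 / marginal likelihood of M2
= 0.82/0.11
= 7.4545

7.4545


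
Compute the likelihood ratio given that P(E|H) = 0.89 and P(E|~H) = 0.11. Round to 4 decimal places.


LR = P(E|H) / P(E|~H)
= 0.89 / 0.11 = 8.0909

8.0909


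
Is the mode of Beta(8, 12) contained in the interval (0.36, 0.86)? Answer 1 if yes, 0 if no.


Mode = (a-1)/(a+b-2) = 7/18 = 0.3889
Interval: (0.36, 0.86)
Contains mode? 1

1


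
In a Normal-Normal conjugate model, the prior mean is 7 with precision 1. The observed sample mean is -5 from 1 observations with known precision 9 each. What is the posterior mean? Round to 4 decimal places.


Posterior precision = tau0 + n*tau = 1 + 1*9 = 10
Posterior mean = (tau0*mu0 + n*tau*xbar) / posterior_precision
= (1*7 + 1*9*-5) / 10
= -38 / 10 = -3.8

-3.8


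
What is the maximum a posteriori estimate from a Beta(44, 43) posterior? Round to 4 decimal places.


The MAP estimate equals the mode of the distribution.
Mode of Beta(a,b) = (a-1)/(a+b-2)
= 43/85
= 0.5059

0.5059


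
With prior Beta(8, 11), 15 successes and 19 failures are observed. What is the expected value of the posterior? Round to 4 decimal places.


Posterior = Beta(23, 30)
E[theta] = alpha/(alpha+beta)
= 23/53 = 0.434

0.434


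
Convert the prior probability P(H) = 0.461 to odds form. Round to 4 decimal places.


P(not H) = 1 - 0.461 = 0.539
Odds = 0.461 / 0.539 = 0.8553

0.8553


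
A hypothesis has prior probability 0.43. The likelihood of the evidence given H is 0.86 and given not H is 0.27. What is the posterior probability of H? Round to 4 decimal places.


Using Bayes' theorem:
P(E) = 0.43 * 0.86 + 0.57 * 0.27
P(E) = 0.5237
P(H|E) = (0.43 * 0.86) / 0.5237 = 0.7061

0.7061


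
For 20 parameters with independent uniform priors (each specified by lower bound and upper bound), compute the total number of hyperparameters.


A uniform prior has 2 hyperparameters per parameter.
Total = 20 * 2 = 40

40


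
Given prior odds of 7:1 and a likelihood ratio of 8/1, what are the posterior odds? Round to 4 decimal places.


Posterior odds = prior odds * LR
Prior odds = 7/1 = 7.0
LR = 8/1 = 8.0
Posterior odds = 7.0 * 8.0 = 56.0

56.0


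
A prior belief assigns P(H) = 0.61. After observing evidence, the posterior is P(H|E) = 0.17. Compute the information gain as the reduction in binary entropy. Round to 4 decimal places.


H(prior) = -0.61*log2(0.61) - 0.39*log2(0.39)
= 0.9648
H(post) = -0.17*log2(0.17) - 0.83*log2(0.83)
= 0.6577
IG = 0.9648 - 0.6577 = 0.3071

0.3071


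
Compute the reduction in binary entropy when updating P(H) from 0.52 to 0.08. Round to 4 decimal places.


H_before = -p*log2(p) - (1-p)*log2(1-p) for p=0.52: 0.9988
H_after for p=0.08: 0.4022
Reduction = 0.9988 - 0.4022 = 0.5967

0.5967


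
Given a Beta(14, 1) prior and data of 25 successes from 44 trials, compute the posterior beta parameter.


Number of failures = 44 - 25 = 19
Posterior beta = 1 + 19 = 20

20


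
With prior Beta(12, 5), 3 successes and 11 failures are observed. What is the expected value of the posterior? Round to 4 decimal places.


Posterior = Beta(15, 16)
E[theta] = alpha/(alpha+beta)
= 15/31 = 0.4839

0.4839


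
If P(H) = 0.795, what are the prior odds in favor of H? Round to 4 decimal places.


Prior odds = P(H) / (1 - P(H))
= 0.795 / 0.205
= 3.878

3.878


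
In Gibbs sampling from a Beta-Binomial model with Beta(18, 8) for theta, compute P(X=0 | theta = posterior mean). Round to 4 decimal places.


Posterior mean = alpha/(alpha+beta) = 18/26 = 0.6923
P(X=0|theta=mean) = 1 - theta = 0.3077

0.3077


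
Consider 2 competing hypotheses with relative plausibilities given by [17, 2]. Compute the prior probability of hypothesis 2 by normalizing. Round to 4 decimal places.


Sum of weights = 17 + 2 = 19
Normalized prior for H2 = 2 / 19
= 0.1053

0.1053


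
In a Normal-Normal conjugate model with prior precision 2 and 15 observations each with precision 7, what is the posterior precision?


Posterior precision = prior precision + n * observation precision
= 2 + 15 * 7
= 2 + 105 = 107

107


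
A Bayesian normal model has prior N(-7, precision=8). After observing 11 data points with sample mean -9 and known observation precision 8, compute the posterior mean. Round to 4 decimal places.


Posterior mean = (prior_precision * prior_mean + n * data_precision * data_mean) / (prior_precision + n * data_precision)
Numerator = 8*-7 + 11*8*-9 = -848
Denominator = 8 + 11*8 = 96
Posterior mean = -8.8333

-8.8333


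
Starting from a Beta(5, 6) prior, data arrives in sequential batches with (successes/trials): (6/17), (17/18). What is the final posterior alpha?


In sequential Bayesian updating, we sum all successes.
Total successes = 23
Final alpha = 5 + 23 = 28

28


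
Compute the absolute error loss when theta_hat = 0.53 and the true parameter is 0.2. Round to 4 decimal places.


L = |theta_hat - theta_true|
= |0.53 - 0.2| = 0.33

0.33


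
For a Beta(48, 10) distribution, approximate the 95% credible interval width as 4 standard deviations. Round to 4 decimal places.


Variance of Beta(a,b) = ab / ((a+b)^2 * (a+b+1))
= 48*10 / ((58)^2 * 59)
= 0.0024
SD = sqrt(0.0024) = 0.0492
Width = 4 * SD = 0.1967

0.1967


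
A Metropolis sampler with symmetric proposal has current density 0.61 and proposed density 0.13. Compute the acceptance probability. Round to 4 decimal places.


For symmetric proposals, acceptance = min(1, pi(x*)/pi(x))
= min(1, 0.13/0.61)
= min(1, 0.2131) = 0.2131

0.2131


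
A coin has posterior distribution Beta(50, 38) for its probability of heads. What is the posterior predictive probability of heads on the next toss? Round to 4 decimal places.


Posterior predictive = E[theta] = alpha/(alpha+beta)
= 50/88
= 0.5682

0.5682


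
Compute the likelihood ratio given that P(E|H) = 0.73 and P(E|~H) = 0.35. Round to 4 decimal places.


LR = P(E|H) / P(E|~H)
= 0.73 / 0.35 = 2.0857

2.0857


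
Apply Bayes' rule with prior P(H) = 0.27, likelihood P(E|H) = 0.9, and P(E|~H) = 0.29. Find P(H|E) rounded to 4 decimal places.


Step 1: Compute marginal P(E) = P(E|H)P(H) + P(E|~H)P(~H)
= 0.9*0.27 + 0.29*0.73 = 0.4547
Step 2: P(H|E) = P(E|H)P(H)/P(E) = 0.243/0.4547
= 0.5344

0.5344


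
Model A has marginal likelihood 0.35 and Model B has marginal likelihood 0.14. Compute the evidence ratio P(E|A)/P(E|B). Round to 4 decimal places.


Evidence ratio = P(E|A) / P(E|B)
= 0.35 / 0.14
= 2.5

2.5


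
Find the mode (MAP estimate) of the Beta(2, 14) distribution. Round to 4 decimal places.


For Beta(a,b) with a,b > 1:
Mode = (a-1)/(a+b-2) = (2-1)/(16-2)
= 1/14 = 0.0714

0.0714


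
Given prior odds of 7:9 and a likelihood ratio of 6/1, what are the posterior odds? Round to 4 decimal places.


Posterior odds = prior odds * LR
Prior odds = 7/9 = 0.7778
LR = 6/1 = 6.0
Posterior odds = 0.7778 * 6.0 = 4.6667

4.6667


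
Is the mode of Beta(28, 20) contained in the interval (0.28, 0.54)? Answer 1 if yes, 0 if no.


Mode = (a-1)/(a+b-2) = 27/46 = 0.587
Interval: (0.28, 0.54)
Contains mode? 0

0


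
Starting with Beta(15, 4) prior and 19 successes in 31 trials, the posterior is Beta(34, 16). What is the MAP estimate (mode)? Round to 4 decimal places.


The mode of Beta(a, b) when a > 1 and b > 1 is (a-1)/(a+b-2)
= (34 - 1) / (34 + 16 - 2)
= 33 / 48
= 0.6875

0.6875


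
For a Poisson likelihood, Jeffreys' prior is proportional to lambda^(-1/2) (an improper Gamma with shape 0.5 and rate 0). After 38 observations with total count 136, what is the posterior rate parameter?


Jeffreys' prior for Poisson is proportional to lambda^(-1/2).
Posterior is Gamma(0.5 + S, 0 + n) = Gamma(0.5 + 136, 38).
Posterior rate = 0 + n = 38

38.0


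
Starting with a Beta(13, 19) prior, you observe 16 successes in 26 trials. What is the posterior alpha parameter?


For a Beta-Binomial conjugate model:
Posterior alpha = prior alpha + number of successes
= 13 + 16 = 29

29


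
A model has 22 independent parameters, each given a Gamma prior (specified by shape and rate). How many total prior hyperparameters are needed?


Each Gamma prior needs 2 hyperparameters (shape and rate).
Total = 2 * 22 = 44

44


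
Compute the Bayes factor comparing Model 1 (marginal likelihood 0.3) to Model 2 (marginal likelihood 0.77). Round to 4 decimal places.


BF12 = marginal likelihood of M1 / marginal likelihood of M2
= 0.3/0.77
= 0.3896

0.3896


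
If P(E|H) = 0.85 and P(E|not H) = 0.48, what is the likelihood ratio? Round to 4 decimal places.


Likelihood ratio = P(E|H) / P(E|not H)
= 0.85 / 0.48
= 1.7708

1.7708


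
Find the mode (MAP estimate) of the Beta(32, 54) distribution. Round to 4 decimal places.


For Beta(a,b) with a,b > 1:
Mode = (a-1)/(a+b-2) = (32-1)/(86-2)
= 31/84 = 0.369

0.369


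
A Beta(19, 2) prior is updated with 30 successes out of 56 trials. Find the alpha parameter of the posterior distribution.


In the Beta-Binomial conjugate update:
alpha_post = alpha_prior + successes
= 19 + 30
= 49

49


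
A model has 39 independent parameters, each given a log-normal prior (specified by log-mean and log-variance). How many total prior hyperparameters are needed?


Each log-normal prior needs 2 hyperparameters (log-mean and log-variance).
Total = 2 * 39 = 78

78


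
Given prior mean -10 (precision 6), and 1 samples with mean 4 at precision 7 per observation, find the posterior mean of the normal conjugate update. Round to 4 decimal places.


The posterior mean is a precision-weighted average of prior and data.
Post. prec. = 6 + 7 = 13
Post. mean = (-60 + 28)/13 = -32/13 = -2.4615

-2.4615


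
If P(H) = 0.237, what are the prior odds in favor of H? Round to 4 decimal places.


Prior odds = P(H) / (1 - P(H))
= 0.237 / 0.763
= 0.3106

0.3106


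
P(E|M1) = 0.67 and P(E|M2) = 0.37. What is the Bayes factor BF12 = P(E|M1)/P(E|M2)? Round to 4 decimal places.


Bayes factor BF12 = P(E|M1) / P(E|M2)
= 0.67 / 0.37
= 1.8108

1.8108


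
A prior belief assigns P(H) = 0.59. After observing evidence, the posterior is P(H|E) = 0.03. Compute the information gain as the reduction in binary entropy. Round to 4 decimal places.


H(prior) = -0.59*log2(0.59) - 0.41*log2(0.41)
= 0.9765
H(post) = -0.03*log2(0.03) - 0.97*log2(0.97)
= 0.1944
IG = 0.9765 - 0.1944 = 0.7821

0.7821


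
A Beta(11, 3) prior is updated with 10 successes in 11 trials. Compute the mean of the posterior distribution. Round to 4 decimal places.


After update: Beta(21, 4)
Mean = 21 / (21 + 4) = 21 / 25
= 0.84

0.84


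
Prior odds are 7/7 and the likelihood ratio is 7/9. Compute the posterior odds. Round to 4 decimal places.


Posterior odds = prior odds * likelihood ratio
= (7/7) * (7/9)
= 49 / 63
= 0.7778

0.7778


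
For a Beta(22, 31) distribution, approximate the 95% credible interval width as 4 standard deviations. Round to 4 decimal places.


Variance of Beta(a,b) = ab / ((a+b)^2 * (a+b+1))
= 22*31 / ((53)^2 * 54)
= 0.0045
SD = sqrt(0.0045) = 0.0671
Width = 4 * SD = 0.2682

0.2682


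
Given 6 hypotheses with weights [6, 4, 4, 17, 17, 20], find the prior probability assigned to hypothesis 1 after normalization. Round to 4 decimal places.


To normalize, divide each weight by the sum of all weights.
Sum = 68
Prior(H1) = 6/68 = 0.0882

0.0882


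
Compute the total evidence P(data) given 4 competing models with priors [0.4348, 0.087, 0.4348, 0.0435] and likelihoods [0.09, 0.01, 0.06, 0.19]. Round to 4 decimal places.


Marginal likelihood = sum P(model_i) * P(data|model_i)
Model 1: 0.4348 * 0.09 = 0.0391
Model 2: 0.087 * 0.01 = 0.0009
Model 3: 0.4348 * 0.06 = 0.0261
Model 4: 0.0435 * 0.19 = 0.0083
Total = 0.0744

0.0744


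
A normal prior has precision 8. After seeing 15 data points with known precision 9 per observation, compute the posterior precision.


In the conjugate normal model, precisions add:
tau_posterior = tau_prior + n * tau_data
= 8 + 15*9 = 143

143


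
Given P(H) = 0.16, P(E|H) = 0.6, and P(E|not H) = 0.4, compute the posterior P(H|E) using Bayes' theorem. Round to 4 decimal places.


By Bayes' theorem: P(H|E) = P(E|H)*P(H) / P(E)
P(E) = P(E|H)*P(H) + P(E|not H)*P(not H)
P(E) = 0.6*0.16 + 0.4*0.84 = 0.432
P(H|E) = 0.6*0.16 / 0.432 = 0.2222

0.2222


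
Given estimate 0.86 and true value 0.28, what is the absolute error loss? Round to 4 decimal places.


Absolute error = |estimate - true|
= |0.58| = 0.58

0.58


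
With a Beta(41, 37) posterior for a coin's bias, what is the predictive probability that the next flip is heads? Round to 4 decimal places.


The predictive probability equals the posterior mean.
P(next = heads) = alpha / (alpha + beta)
= 41 / 78 = 0.5256

0.5256


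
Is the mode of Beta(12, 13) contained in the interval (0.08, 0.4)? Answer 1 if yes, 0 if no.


Mode = (a-1)/(a+b-2) = 11/23 = 0.4783
Interval: (0.08, 0.4)
Contains mode? 0

0


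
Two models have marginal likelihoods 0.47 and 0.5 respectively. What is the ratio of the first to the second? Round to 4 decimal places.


Evidence ratio = 0.47 / 0.5
= 0.94

0.94


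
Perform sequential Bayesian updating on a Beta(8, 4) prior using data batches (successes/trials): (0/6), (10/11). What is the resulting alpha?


Accumulate successes: 10
Posterior alpha = prior alpha + sum of successes
= 8 + 10 = 18

18


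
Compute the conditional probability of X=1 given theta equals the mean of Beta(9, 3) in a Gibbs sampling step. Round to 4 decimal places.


Mean of Beta(9, 3) = 0.75
P(X=1 | theta=0.75) = 0.75

0.75


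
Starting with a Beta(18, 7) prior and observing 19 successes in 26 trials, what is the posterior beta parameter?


Posterior beta = prior beta + failures
Failures = 26 - 19 = 7
beta_post = 7 + 7 = 14

14


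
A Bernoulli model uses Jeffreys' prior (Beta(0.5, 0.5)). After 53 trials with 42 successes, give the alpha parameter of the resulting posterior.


Posterior = Beta(prior_alpha + successes, prior_beta + failures)
= Beta(0.5 + 42, 0.5 + 11)
Posterior alpha = 0.5 + k = 0.5 + 42 = 42.5

42.5


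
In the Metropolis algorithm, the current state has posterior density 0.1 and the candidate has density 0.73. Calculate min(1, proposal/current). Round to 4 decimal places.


Ratio = 0.73/0.1 = 7.3
Acceptance probability = min(1, 7.3)
= 1.0

1.0


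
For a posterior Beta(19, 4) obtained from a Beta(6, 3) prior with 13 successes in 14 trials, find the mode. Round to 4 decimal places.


Mode = (alpha - 1) / (alpha + beta - 2)
= 18 / 21
= 0.8571

0.8571


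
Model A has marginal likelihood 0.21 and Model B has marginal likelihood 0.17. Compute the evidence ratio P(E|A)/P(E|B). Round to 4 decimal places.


Evidence ratio = P(E|A) / P(E|B)
= 0.21 / 0.17
= 1.2353

1.2353


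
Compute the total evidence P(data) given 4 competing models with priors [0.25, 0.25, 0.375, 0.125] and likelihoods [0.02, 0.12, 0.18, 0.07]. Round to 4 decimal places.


Marginal likelihood = sum P(model_i) * P(data|model_i)
Model 1: 0.25 * 0.02 = 0.005
Model 2: 0.25 * 0.12 = 0.03
Model 3: 0.375 * 0.18 = 0.0675
Model 4: 0.125 * 0.07 = 0.0088
Total = 0.1113

0.1113


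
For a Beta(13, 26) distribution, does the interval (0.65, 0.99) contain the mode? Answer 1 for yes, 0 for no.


Mode of Beta(a,b) = (a-1)/(a+b-2)
= (13-1)/(13+26-2) = 0.3243
Check: 0.65 <= 0.3243 <= 0.99?
Result: 0

0


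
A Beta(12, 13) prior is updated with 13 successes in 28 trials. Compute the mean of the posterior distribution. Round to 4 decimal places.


After update: Beta(25, 28)
Mean = 25 / (25 + 28) = 25 / 53
= 0.4717

0.4717


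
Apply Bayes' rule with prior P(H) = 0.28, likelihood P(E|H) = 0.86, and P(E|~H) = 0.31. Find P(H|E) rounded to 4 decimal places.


Step 1: Compute marginal P(E) = P(E|H)P(H) + P(E|~H)P(~H)
= 0.86*0.28 + 0.31*0.72 = 0.464
Step 2: P(H|E) = P(E|H)P(H)/P(E) = 0.2408/0.464
= 0.519

0.519


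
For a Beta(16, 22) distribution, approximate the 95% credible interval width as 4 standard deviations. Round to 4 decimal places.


Variance of Beta(a,b) = ab / ((a+b)^2 * (a+b+1))
= 16*22 / ((38)^2 * 39)
= 0.0063
SD = sqrt(0.0063) = 0.0791
Width = 4 * SD = 0.3162

0.3162


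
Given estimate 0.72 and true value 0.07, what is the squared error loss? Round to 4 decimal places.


Squared error = (estimate - true)^2
Difference = 0.65
Loss = 0.65^2 = 0.4225

0.4225


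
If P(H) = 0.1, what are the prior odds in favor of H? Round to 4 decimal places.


Prior odds = P(H) / (1 - P(H))
= 0.1 / 0.9
= 0.1111

0.1111


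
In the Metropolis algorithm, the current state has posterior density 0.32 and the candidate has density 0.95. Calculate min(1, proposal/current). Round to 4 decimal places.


Ratio = 0.95/0.32 = 2.9688
Acceptance probability = min(1, 2.9688)
= 1.0

1.0


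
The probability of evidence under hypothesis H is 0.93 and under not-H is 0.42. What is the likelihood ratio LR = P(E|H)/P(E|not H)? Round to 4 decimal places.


LR = 0.93 / 0.42
= 2.2143

2.2143


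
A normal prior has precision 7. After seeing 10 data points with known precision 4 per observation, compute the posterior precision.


In the conjugate normal model, precisions add:
tau_posterior = tau_prior + n * tau_data
= 7 + 10*4 = 47

47


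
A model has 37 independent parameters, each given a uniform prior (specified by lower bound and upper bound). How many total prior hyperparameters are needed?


Each uniform prior needs 2 hyperparameters (lower bound and upper bound).
Total = 2 * 37 = 74

74


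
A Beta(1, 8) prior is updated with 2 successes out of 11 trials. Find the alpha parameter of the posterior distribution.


In the Beta-Binomial conjugate update:
alpha_post = alpha_prior + successes
= 1 + 2
= 3

3


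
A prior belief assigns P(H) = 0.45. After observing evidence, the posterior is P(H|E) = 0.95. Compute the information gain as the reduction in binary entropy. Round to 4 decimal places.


H(prior) = -0.45*log2(0.45) - 0.55*log2(0.55)
= 0.9928
H(post) = -0.95*log2(0.95) - 0.05*log2(0.05)
= 0.2864
IG = 0.9928 - 0.2864 = 0.7064

0.7064


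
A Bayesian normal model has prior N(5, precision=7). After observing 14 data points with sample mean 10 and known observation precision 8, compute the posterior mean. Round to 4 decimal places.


Posterior mean = (prior_precision * prior_mean + n * data_precision * data_mean) / (prior_precision + n * data_precision)
Numerator = 7*5 + 14*8*10 = 1155
Denominator = 7 + 14*8 = 119
Posterior mean = 9.7059

9.7059


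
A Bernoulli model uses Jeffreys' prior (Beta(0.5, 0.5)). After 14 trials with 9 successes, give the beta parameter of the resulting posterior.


Posterior = Beta(prior_alpha + successes, prior_beta + failures)
= Beta(0.5 + 9, 0.5 + 5)
Posterior beta = 0.5 + (n - k) = 0.5 + 5 = 5.5

5.5


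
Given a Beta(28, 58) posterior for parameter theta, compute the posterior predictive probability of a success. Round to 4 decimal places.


For a Beta-Bernoulli model, the predictive probability is the mean:
P(success) = 28/(28+58) = 28/86 = 0.3256

0.3256


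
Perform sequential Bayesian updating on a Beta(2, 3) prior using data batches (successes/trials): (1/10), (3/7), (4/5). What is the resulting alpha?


Accumulate successes: 8
Posterior alpha = prior alpha + sum of successes
= 2 + 8 = 10

10


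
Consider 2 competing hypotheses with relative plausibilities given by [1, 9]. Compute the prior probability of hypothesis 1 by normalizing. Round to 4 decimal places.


Sum of weights = 1 + 9 = 10
Normalized prior for H1 = 1 / 10
= 0.1

0.1


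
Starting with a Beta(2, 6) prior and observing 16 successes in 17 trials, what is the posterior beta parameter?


Posterior beta = prior beta + failures
Failures = 17 - 16 = 1
beta_post = 6 + 1 = 7

7


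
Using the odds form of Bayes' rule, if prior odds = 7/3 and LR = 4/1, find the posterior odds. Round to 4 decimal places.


Bayes' rule in odds form: posterior odds = prior odds * LR
= (7 * 4) / (3 * 1)
= 28/3 = 9.3333

9.3333


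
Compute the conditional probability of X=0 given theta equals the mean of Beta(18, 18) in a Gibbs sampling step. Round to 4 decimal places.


Mean of Beta(18, 18) = 0.5
P(X=0 | theta=0.5) = 0.5

0.5


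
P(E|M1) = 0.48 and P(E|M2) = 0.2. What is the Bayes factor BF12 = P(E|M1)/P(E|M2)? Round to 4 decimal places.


Bayes factor BF12 = P(E|M1) / P(E|M2)
= 0.48 / 0.2
= 2.4

2.4


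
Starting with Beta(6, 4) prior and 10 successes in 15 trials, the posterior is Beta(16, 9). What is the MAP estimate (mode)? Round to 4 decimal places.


The mode of Beta(a, b) when a > 1 and b > 1 is (a-1)/(a+b-2)
= (16 - 1) / (16 + 9 - 2)
= 15 / 23
= 0.6522

0.6522


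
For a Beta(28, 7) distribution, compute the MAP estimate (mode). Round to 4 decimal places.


MAP = mode = (a-1)/(a+b-2)
= (28-1)/(28+7-2)
= 27/33 = 0.8182

0.8182


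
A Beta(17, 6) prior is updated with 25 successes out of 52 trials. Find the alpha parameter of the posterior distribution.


In the Beta-Binomial conjugate update:
alpha_post = alpha_prior + successes
= 17 + 25
= 42

42


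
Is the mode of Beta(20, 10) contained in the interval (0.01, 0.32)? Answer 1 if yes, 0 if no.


Mode = (a-1)/(a+b-2) = 19/28 = 0.6786
Interval: (0.01, 0.32)
Contains mode? 0

0


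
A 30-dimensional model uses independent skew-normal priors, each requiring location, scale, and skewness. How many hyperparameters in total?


Per parameter: 3 (location, scale, and skewness).
Total = 30 * 3 = 90

90


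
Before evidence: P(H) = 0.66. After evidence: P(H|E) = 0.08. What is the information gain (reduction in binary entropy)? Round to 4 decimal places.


Prior entropy = 0.9248
Posterior entropy = 0.4022
Information gain = 0.9248 - 0.4022 = 0.5226

0.5226


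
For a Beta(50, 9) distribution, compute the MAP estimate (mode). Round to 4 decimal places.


MAP = mode = (a-1)/(a+b-2)
= (50-1)/(50+9-2)
= 49/57 = 0.8596

0.8596


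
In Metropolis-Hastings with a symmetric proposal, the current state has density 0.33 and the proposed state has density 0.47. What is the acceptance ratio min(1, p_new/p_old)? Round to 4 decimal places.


Ratio = p_new / p_old = 0.47 / 0.33 = 1.4242
Acceptance = min(1, 1.4242) = 1.0

1.0


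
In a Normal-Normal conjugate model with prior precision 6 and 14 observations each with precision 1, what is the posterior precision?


Posterior precision = prior precision + n * observation precision
= 6 + 14 * 1
= 6 + 14 = 20

20


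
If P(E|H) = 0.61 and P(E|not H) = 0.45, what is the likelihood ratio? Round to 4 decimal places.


Likelihood ratio = P(E|H) / P(E|not H)
= 0.61 / 0.45
= 1.3556

1.3556


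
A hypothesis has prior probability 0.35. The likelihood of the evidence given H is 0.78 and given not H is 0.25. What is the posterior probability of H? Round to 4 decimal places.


Using Bayes' theorem:
P(E) = 0.35 * 0.78 + 0.65 * 0.25
P(E) = 0.4355
P(H|E) = (0.35 * 0.78) / 0.4355 = 0.6269

0.6269


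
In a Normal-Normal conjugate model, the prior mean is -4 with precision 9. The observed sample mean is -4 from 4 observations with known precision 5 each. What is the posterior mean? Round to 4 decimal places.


Posterior precision = tau0 + n*tau = 9 + 4*5 = 29
Posterior mean = (tau0*mu0 + n*tau*xbar) / posterior_precision
= (9*-4 + 4*5*-4) / 29
= -116 / 29 = -4.0

-4.0


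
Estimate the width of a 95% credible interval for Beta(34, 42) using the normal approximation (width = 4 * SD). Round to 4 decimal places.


For Beta(a,b): Var = ab/((a+b)^2(a+b+1))
Var = 0.0032, SD = 0.0567
Approximate 95% CI width = 4 * 0.0567 = 0.2267

0.2267


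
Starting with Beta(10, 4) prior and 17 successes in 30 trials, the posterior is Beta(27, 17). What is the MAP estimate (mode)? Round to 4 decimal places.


The mode of Beta(a, b) when a > 1 and b > 1 is (a-1)/(a+b-2)
= (27 - 1) / (27 + 17 - 2)
= 26 / 42
= 0.619

0.619


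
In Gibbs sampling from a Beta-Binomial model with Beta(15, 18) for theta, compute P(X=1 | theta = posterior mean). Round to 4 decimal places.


Posterior mean = alpha/(alpha+beta) = 15/33 = 0.4545
P(X=1|theta=mean) = theta = 0.4545

0.4545


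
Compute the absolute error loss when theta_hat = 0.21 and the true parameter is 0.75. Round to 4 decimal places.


L = |theta_hat - theta_true|
= |0.21 - 0.75| = 0.54

0.54


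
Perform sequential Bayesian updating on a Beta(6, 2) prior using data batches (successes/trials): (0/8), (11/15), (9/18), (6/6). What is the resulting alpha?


Accumulate successes: 26
Posterior alpha = prior alpha + sum of successes
= 6 + 26 = 32

32


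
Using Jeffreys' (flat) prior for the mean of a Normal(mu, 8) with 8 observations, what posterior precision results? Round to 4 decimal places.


Flat prior means prior precision is 0.
Posterior precision = n / sigma^2 = 8/8 = 1.0

1.0


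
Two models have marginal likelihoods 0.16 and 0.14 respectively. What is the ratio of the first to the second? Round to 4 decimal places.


Evidence ratio = 0.16 / 0.14
= 1.1429

1.1429


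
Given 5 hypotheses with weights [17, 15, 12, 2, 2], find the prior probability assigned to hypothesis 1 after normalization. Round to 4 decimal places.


To normalize, divide each weight by the sum of all weights.
Sum = 48
Prior(H1) = 17/48 = 0.3542

0.3542


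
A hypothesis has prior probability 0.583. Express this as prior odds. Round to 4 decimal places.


Odds = P(H) / P(not H) = 0.583 / 0.417
= 1.3981

1.3981


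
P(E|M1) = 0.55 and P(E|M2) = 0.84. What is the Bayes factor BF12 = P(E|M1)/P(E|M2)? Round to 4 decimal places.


Bayes factor BF12 = P(E|M1) / P(E|M2)
= 0.55 / 0.84
= 0.6548

0.6548


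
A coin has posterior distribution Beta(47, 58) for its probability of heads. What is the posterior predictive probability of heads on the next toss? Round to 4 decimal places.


Posterior predictive = E[theta] = alpha/(alpha+beta)
= 47/105
= 0.4476

0.4476


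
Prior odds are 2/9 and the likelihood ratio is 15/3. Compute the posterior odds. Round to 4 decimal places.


Posterior odds = prior odds * likelihood ratio
= (2/9) * (15/3)
= 30 / 27
= 1.1111

1.1111


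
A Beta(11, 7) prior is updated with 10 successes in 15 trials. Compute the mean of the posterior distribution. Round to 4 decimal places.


After update: Beta(21, 12)
Mean = 21 / (21 + 12) = 21 / 33
= 0.6364

0.6364


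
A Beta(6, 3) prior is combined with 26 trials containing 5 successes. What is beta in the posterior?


In conjugate updating:
beta_posterior = beta_prior + (n - k)
= 3 + (26 - 5)
= 3 + 21 = 24

24


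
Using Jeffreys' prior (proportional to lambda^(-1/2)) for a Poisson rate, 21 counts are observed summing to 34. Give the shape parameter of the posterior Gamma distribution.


Conjugate update: Gamma(prior_shape + S, prior_rate + n).
Prior shape = 0.5, prior rate = 0.
Posterior shape = 0.5 + S = 0.5 + 34 = 34.5

34.5


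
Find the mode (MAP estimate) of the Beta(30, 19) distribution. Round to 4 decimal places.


For Beta(a,b) with a,b > 1:
Mode = (a-1)/(a+b-2) = (30-1)/(49-2)
= 29/47 = 0.617

0.617


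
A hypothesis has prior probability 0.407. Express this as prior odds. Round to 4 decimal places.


Odds = P(H) / P(not H) = 0.407 / 0.593
= 0.6863

0.6863


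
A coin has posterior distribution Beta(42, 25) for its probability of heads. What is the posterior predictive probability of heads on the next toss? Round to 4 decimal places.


Posterior predictive = E[theta] = alpha/(alpha+beta)
= 42/67
= 0.6269

0.6269


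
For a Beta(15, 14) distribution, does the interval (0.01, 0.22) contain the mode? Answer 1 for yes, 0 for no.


Mode of Beta(a,b) = (a-1)/(a+b-2)
= (15-1)/(15+14-2) = 0.5185
Check: 0.01 <= 0.5185 <= 0.22?
Result: 0

0


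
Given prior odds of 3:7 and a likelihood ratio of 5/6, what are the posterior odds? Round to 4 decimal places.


Posterior odds = prior odds * LR
Prior odds = 3/7 = 0.4286
LR = 5/6 = 0.8333
Posterior odds = 0.4286 * 0.8333 = 0.3571

0.3571


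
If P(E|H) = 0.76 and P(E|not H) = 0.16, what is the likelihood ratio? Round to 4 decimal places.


Likelihood ratio = P(E|H) / P(E|not H)
= 0.76 / 0.16
= 4.75

4.75


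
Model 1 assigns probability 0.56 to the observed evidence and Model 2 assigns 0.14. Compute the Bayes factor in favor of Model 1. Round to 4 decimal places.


BF = P(data|M1) / P(data|M2)
= 0.56 / 0.14 = 4.0

4.0


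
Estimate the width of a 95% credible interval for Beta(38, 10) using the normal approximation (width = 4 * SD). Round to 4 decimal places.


For Beta(a,b): Var = ab/((a+b)^2(a+b+1))
Var = 0.0034, SD = 0.058
Approximate 95% CI width = 4 * 0.058 = 0.2321

0.2321


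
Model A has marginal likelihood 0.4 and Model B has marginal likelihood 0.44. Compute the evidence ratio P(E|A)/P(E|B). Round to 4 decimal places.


Evidence ratio = P(E|A) / P(E|B)
= 0.4 / 0.44
= 0.9091

0.9091


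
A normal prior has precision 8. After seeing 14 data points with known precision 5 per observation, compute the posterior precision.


In the conjugate normal model, precisions add:
tau_posterior = tau_prior + n * tau_data
= 8 + 14*5 = 78

78


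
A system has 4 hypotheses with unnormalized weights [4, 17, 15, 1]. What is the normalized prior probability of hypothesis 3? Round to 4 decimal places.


The normalized prior is the weight divided by the total.
Total weight = 37
P(H3) = 15 / 37 = 0.4054

0.4054


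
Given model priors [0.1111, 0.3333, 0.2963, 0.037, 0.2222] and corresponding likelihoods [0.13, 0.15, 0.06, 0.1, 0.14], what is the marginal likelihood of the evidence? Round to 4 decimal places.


P(E) = sum_i P(M_i) P(E|M_i)
= 0.0144 + 0.05 + 0.0178 + 0.0037 + 0.0311
= 0.117

0.117


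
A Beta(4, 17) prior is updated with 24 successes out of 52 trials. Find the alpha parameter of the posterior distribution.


In the Beta-Binomial conjugate update:
alpha_post = alpha_prior + successes
= 4 + 24
= 28

28


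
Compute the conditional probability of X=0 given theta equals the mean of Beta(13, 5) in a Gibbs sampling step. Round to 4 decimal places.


Mean of Beta(13, 5) = 0.7222
P(X=0 | theta=0.7222) = 0.2778

0.2778


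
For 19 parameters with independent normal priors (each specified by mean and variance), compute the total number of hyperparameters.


A normal prior has 2 hyperparameters per parameter.
Total = 19 * 2 = 38

38


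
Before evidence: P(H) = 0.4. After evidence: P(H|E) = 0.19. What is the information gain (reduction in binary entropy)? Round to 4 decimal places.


Prior entropy = 0.971
Posterior entropy = 0.7015
Information gain = 0.971 - 0.7015 = 0.2695

0.2695


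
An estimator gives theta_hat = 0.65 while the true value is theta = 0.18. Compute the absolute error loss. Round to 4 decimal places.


The absolute error loss is |theta_hat - theta|
= |0.65 - 0.18|
= 0.47

0.47


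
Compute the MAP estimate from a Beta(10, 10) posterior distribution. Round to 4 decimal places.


MAP = mode of Beta distribution
= (alpha - 1)/(alpha + beta - 2)
= (10-1)/(10+10-2)
= 9/18 = 0.5

0.5


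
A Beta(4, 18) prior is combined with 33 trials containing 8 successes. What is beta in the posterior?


In conjugate updating:
beta_posterior = beta_prior + (n - k)
= 18 + (33 - 8)
= 18 + 25 = 43

43


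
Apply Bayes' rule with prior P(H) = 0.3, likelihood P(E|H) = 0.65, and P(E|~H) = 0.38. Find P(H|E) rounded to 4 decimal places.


Step 1: Compute marginal P(E) = P(E|H)P(H) + P(E|~H)P(~H)
= 0.65*0.3 + 0.38*0.7 = 0.461
Step 2: P(H|E) = P(E|H)P(H)/P(E) = 0.195/0.461
= 0.423

0.423


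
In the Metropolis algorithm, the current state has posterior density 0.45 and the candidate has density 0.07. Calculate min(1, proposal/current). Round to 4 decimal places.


Ratio = 0.07/0.45 = 0.1556
Acceptance probability = min(1, 0.1556)
= 0.1556

0.1556


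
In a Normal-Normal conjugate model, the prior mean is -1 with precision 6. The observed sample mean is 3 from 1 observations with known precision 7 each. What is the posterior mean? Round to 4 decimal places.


Posterior precision = tau0 + n*tau = 6 + 1*7 = 13
Posterior mean = (tau0*mu0 + n*tau*xbar) / posterior_precision
= (6*-1 + 1*7*3) / 13
= 15 / 13 = 1.1538

1.1538


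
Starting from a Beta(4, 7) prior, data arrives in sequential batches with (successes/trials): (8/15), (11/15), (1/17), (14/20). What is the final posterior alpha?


In sequential Bayesian updating, we sum all successes.
Total successes = 34
Final alpha = 4 + 34 = 38

38


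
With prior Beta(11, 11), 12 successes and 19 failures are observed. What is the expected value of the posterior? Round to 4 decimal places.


Posterior = Beta(23, 30)
E[theta] = alpha/(alpha+beta)
= 23/53 = 0.434

0.434


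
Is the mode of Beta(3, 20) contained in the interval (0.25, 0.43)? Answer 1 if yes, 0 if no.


Mode = (a-1)/(a+b-2) = 2/21 = 0.0952
Interval: (0.25, 0.43)
Contains mode? 0

0


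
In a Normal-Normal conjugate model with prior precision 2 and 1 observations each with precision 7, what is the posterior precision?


Posterior precision = prior precision + n * observation precision
= 2 + 1 * 7
= 2 + 7 = 9

9


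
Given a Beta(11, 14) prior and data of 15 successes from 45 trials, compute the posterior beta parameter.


Number of failures = 45 - 15 = 30
Posterior beta = 14 + 30 = 44

44


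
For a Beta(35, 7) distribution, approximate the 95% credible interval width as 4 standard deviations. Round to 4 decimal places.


Variance of Beta(a,b) = ab / ((a+b)^2 * (a+b+1))
= 35*7 / ((42)^2 * 43)
= 0.0032
SD = sqrt(0.0032) = 0.0568
Width = 4 * SD = 0.2273

0.2273


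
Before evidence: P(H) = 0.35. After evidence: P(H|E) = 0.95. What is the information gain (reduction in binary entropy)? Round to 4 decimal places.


Prior entropy = 0.9341
Posterior entropy = 0.2864
Information gain = 0.9341 - 0.2864 = 0.6477

0.6477


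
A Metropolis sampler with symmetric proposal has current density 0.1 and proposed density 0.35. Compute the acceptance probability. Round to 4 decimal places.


For symmetric proposals, acceptance = min(1, pi(x*)/pi(x))
= min(1, 0.35/0.1)
= min(1, 3.5) = 1.0

1.0


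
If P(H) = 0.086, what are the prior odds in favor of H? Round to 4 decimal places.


Prior odds = P(H) / (1 - P(H))
= 0.086 / 0.914
= 0.0941

0.0941


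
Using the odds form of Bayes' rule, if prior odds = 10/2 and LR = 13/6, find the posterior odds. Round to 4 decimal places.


Bayes' rule in odds form: posterior odds = prior odds * LR
= (10 * 13) / (2 * 6)
= 130/12 = 10.8333

10.8333


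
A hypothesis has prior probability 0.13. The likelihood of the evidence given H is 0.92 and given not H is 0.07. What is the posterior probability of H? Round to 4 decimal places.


Using Bayes' theorem:
P(E) = 0.13 * 0.92 + 0.87 * 0.07
P(E) = 0.1805
P(H|E) = (0.13 * 0.92) / 0.1805 = 0.6626

0.6626


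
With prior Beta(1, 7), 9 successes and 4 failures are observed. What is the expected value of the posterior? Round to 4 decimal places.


Posterior = Beta(10, 11)
E[theta] = alpha/(alpha+beta)
= 10/21 = 0.4762

0.4762


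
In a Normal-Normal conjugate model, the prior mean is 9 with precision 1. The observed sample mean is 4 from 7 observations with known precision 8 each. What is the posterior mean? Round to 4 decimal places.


Posterior precision = tau0 + n*tau = 1 + 7*8 = 57
Posterior mean = (tau0*mu0 + n*tau*xbar) / posterior_precision
= (1*9 + 7*8*4) / 57
= 233 / 57 = 4.0877

4.0877


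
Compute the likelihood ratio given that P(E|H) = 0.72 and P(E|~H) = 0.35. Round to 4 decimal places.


LR = P(E|H) / P(E|~H)
= 0.72 / 0.35 = 2.0571

2.0571


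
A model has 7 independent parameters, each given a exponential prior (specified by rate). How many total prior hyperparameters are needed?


Each exponential prior needs 1 hyperparameter (rate).
Total = 1 * 7 = 7

7
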